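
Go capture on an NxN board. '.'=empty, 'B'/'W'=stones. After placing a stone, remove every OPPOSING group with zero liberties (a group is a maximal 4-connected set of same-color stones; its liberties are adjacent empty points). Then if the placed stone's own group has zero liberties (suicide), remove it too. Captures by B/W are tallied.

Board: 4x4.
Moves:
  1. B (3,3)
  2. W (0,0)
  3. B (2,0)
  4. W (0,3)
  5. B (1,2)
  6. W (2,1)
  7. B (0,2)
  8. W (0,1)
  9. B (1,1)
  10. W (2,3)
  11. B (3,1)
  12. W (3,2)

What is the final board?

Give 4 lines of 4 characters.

Move 1: B@(3,3) -> caps B=0 W=0
Move 2: W@(0,0) -> caps B=0 W=0
Move 3: B@(2,0) -> caps B=0 W=0
Move 4: W@(0,3) -> caps B=0 W=0
Move 5: B@(1,2) -> caps B=0 W=0
Move 6: W@(2,1) -> caps B=0 W=0
Move 7: B@(0,2) -> caps B=0 W=0
Move 8: W@(0,1) -> caps B=0 W=0
Move 9: B@(1,1) -> caps B=0 W=0
Move 10: W@(2,3) -> caps B=0 W=0
Move 11: B@(3,1) -> caps B=0 W=0
Move 12: W@(3,2) -> caps B=0 W=1

Answer: WWBW
.BB.
BW.W
.BW.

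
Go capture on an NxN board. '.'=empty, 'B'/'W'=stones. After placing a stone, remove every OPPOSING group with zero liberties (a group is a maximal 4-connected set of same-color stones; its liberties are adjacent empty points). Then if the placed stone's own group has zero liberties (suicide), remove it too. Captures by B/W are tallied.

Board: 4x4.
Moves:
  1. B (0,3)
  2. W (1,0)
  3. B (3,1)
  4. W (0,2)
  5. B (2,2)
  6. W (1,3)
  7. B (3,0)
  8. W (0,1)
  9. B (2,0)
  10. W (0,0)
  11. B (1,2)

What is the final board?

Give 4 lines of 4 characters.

Move 1: B@(0,3) -> caps B=0 W=0
Move 2: W@(1,0) -> caps B=0 W=0
Move 3: B@(3,1) -> caps B=0 W=0
Move 4: W@(0,2) -> caps B=0 W=0
Move 5: B@(2,2) -> caps B=0 W=0
Move 6: W@(1,3) -> caps B=0 W=1
Move 7: B@(3,0) -> caps B=0 W=1
Move 8: W@(0,1) -> caps B=0 W=1
Move 9: B@(2,0) -> caps B=0 W=1
Move 10: W@(0,0) -> caps B=0 W=1
Move 11: B@(1,2) -> caps B=0 W=1

Answer: WWW.
W.BW
B.B.
BB..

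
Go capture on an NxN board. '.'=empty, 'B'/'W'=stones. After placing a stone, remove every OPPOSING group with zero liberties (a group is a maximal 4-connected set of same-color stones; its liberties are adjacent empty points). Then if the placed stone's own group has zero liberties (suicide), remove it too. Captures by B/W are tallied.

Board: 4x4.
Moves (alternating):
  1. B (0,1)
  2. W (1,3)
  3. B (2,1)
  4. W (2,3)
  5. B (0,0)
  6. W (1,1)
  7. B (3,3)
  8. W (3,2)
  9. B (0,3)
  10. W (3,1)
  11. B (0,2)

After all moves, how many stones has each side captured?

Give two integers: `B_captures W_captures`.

Answer: 0 1

Derivation:
Move 1: B@(0,1) -> caps B=0 W=0
Move 2: W@(1,3) -> caps B=0 W=0
Move 3: B@(2,1) -> caps B=0 W=0
Move 4: W@(2,3) -> caps B=0 W=0
Move 5: B@(0,0) -> caps B=0 W=0
Move 6: W@(1,1) -> caps B=0 W=0
Move 7: B@(3,3) -> caps B=0 W=0
Move 8: W@(3,2) -> caps B=0 W=1
Move 9: B@(0,3) -> caps B=0 W=1
Move 10: W@(3,1) -> caps B=0 W=1
Move 11: B@(0,2) -> caps B=0 W=1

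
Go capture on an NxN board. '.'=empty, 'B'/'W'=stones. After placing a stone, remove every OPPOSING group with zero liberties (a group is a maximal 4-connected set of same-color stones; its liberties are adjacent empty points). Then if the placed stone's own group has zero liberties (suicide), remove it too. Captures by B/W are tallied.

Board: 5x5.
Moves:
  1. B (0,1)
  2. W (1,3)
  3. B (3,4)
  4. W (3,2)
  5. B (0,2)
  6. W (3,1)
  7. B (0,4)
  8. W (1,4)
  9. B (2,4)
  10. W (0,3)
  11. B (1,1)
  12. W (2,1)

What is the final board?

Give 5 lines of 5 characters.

Move 1: B@(0,1) -> caps B=0 W=0
Move 2: W@(1,3) -> caps B=0 W=0
Move 3: B@(3,4) -> caps B=0 W=0
Move 4: W@(3,2) -> caps B=0 W=0
Move 5: B@(0,2) -> caps B=0 W=0
Move 6: W@(3,1) -> caps B=0 W=0
Move 7: B@(0,4) -> caps B=0 W=0
Move 8: W@(1,4) -> caps B=0 W=0
Move 9: B@(2,4) -> caps B=0 W=0
Move 10: W@(0,3) -> caps B=0 W=1
Move 11: B@(1,1) -> caps B=0 W=1
Move 12: W@(2,1) -> caps B=0 W=1

Answer: .BBW.
.B.WW
.W..B
.WW.B
.....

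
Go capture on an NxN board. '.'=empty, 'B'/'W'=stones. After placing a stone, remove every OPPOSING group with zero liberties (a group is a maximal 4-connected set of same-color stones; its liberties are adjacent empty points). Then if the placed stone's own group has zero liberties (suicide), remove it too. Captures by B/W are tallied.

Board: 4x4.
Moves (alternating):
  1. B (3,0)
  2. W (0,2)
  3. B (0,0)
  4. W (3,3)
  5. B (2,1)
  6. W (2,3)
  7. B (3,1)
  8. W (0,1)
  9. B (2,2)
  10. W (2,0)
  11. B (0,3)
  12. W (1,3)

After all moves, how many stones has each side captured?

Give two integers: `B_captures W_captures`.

Answer: 0 1

Derivation:
Move 1: B@(3,0) -> caps B=0 W=0
Move 2: W@(0,2) -> caps B=0 W=0
Move 3: B@(0,0) -> caps B=0 W=0
Move 4: W@(3,3) -> caps B=0 W=0
Move 5: B@(2,1) -> caps B=0 W=0
Move 6: W@(2,3) -> caps B=0 W=0
Move 7: B@(3,1) -> caps B=0 W=0
Move 8: W@(0,1) -> caps B=0 W=0
Move 9: B@(2,2) -> caps B=0 W=0
Move 10: W@(2,0) -> caps B=0 W=0
Move 11: B@(0,3) -> caps B=0 W=0
Move 12: W@(1,3) -> caps B=0 W=1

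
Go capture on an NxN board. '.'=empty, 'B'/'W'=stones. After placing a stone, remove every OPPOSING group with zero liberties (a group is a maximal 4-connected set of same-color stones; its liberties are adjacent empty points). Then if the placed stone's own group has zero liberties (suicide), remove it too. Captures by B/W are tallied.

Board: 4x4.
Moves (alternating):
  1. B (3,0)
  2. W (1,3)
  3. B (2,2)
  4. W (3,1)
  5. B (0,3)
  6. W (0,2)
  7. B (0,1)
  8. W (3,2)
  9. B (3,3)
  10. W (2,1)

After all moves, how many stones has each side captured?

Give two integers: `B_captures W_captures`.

Move 1: B@(3,0) -> caps B=0 W=0
Move 2: W@(1,3) -> caps B=0 W=0
Move 3: B@(2,2) -> caps B=0 W=0
Move 4: W@(3,1) -> caps B=0 W=0
Move 5: B@(0,3) -> caps B=0 W=0
Move 6: W@(0,2) -> caps B=0 W=1
Move 7: B@(0,1) -> caps B=0 W=1
Move 8: W@(3,2) -> caps B=0 W=1
Move 9: B@(3,3) -> caps B=0 W=1
Move 10: W@(2,1) -> caps B=0 W=1

Answer: 0 1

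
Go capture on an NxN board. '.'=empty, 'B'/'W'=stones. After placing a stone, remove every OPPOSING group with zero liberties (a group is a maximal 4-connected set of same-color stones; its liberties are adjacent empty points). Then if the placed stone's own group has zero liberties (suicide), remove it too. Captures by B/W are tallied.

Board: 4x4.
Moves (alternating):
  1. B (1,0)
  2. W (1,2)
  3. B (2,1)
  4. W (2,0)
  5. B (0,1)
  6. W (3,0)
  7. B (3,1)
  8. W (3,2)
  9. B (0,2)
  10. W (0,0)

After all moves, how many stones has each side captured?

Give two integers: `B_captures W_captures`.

Answer: 2 0

Derivation:
Move 1: B@(1,0) -> caps B=0 W=0
Move 2: W@(1,2) -> caps B=0 W=0
Move 3: B@(2,1) -> caps B=0 W=0
Move 4: W@(2,0) -> caps B=0 W=0
Move 5: B@(0,1) -> caps B=0 W=0
Move 6: W@(3,0) -> caps B=0 W=0
Move 7: B@(3,1) -> caps B=2 W=0
Move 8: W@(3,2) -> caps B=2 W=0
Move 9: B@(0,2) -> caps B=2 W=0
Move 10: W@(0,0) -> caps B=2 W=0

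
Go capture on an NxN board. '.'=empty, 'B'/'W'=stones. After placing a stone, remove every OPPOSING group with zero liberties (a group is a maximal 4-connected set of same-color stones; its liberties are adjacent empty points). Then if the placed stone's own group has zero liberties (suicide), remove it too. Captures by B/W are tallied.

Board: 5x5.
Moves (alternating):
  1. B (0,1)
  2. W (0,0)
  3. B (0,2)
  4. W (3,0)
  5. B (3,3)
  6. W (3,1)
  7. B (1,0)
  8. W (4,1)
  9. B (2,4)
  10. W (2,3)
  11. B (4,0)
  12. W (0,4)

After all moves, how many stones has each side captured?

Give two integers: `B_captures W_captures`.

Move 1: B@(0,1) -> caps B=0 W=0
Move 2: W@(0,0) -> caps B=0 W=0
Move 3: B@(0,2) -> caps B=0 W=0
Move 4: W@(3,0) -> caps B=0 W=0
Move 5: B@(3,3) -> caps B=0 W=0
Move 6: W@(3,1) -> caps B=0 W=0
Move 7: B@(1,0) -> caps B=1 W=0
Move 8: W@(4,1) -> caps B=1 W=0
Move 9: B@(2,4) -> caps B=1 W=0
Move 10: W@(2,3) -> caps B=1 W=0
Move 11: B@(4,0) -> caps B=1 W=0
Move 12: W@(0,4) -> caps B=1 W=0

Answer: 1 0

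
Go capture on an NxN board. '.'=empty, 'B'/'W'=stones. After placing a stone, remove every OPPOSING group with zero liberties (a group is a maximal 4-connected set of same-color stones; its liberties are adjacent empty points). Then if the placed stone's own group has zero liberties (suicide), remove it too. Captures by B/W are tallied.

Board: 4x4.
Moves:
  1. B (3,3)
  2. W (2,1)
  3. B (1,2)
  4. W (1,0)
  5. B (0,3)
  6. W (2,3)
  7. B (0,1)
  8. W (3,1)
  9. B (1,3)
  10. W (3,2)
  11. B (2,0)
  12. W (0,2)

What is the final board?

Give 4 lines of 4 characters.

Move 1: B@(3,3) -> caps B=0 W=0
Move 2: W@(2,1) -> caps B=0 W=0
Move 3: B@(1,2) -> caps B=0 W=0
Move 4: W@(1,0) -> caps B=0 W=0
Move 5: B@(0,3) -> caps B=0 W=0
Move 6: W@(2,3) -> caps B=0 W=0
Move 7: B@(0,1) -> caps B=0 W=0
Move 8: W@(3,1) -> caps B=0 W=0
Move 9: B@(1,3) -> caps B=0 W=0
Move 10: W@(3,2) -> caps B=0 W=1
Move 11: B@(2,0) -> caps B=0 W=1
Move 12: W@(0,2) -> caps B=0 W=1

Answer: .B.B
W.BB
BW.W
.WW.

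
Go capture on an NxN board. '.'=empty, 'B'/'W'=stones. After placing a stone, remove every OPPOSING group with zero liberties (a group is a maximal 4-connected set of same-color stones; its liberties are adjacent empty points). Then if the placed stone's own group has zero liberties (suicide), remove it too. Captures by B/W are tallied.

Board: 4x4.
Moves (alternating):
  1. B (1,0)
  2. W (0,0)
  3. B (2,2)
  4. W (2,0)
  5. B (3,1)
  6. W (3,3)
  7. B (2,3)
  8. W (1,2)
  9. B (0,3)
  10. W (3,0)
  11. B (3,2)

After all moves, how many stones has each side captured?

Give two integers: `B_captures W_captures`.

Move 1: B@(1,0) -> caps B=0 W=0
Move 2: W@(0,0) -> caps B=0 W=0
Move 3: B@(2,2) -> caps B=0 W=0
Move 4: W@(2,0) -> caps B=0 W=0
Move 5: B@(3,1) -> caps B=0 W=0
Move 6: W@(3,3) -> caps B=0 W=0
Move 7: B@(2,3) -> caps B=0 W=0
Move 8: W@(1,2) -> caps B=0 W=0
Move 9: B@(0,3) -> caps B=0 W=0
Move 10: W@(3,0) -> caps B=0 W=0
Move 11: B@(3,2) -> caps B=1 W=0

Answer: 1 0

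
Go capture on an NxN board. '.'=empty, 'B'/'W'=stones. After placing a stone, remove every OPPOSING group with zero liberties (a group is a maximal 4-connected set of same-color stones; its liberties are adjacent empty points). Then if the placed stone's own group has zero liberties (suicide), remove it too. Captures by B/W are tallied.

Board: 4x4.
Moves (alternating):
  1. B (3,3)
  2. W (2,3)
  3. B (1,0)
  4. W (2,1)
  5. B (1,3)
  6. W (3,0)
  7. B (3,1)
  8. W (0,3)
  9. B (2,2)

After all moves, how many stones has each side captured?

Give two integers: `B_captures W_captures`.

Answer: 1 0

Derivation:
Move 1: B@(3,3) -> caps B=0 W=0
Move 2: W@(2,3) -> caps B=0 W=0
Move 3: B@(1,0) -> caps B=0 W=0
Move 4: W@(2,1) -> caps B=0 W=0
Move 5: B@(1,3) -> caps B=0 W=0
Move 6: W@(3,0) -> caps B=0 W=0
Move 7: B@(3,1) -> caps B=0 W=0
Move 8: W@(0,3) -> caps B=0 W=0
Move 9: B@(2,2) -> caps B=1 W=0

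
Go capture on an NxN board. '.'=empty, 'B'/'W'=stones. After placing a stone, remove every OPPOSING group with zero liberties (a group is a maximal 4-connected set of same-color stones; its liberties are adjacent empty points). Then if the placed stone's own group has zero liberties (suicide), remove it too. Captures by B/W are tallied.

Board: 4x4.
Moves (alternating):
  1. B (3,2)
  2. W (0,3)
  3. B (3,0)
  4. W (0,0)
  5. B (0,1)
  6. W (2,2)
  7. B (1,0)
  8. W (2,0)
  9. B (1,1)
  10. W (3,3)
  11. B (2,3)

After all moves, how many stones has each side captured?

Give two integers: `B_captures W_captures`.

Move 1: B@(3,2) -> caps B=0 W=0
Move 2: W@(0,3) -> caps B=0 W=0
Move 3: B@(3,0) -> caps B=0 W=0
Move 4: W@(0,0) -> caps B=0 W=0
Move 5: B@(0,1) -> caps B=0 W=0
Move 6: W@(2,2) -> caps B=0 W=0
Move 7: B@(1,0) -> caps B=1 W=0
Move 8: W@(2,0) -> caps B=1 W=0
Move 9: B@(1,1) -> caps B=1 W=0
Move 10: W@(3,3) -> caps B=1 W=0
Move 11: B@(2,3) -> caps B=2 W=0

Answer: 2 0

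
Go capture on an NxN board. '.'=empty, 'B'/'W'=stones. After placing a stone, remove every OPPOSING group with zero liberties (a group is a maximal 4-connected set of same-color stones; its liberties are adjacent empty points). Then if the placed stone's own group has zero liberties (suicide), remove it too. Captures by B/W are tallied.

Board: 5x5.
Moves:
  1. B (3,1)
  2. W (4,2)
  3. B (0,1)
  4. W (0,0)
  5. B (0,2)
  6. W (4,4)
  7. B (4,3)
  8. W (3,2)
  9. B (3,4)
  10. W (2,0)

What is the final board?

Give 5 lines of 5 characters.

Move 1: B@(3,1) -> caps B=0 W=0
Move 2: W@(4,2) -> caps B=0 W=0
Move 3: B@(0,1) -> caps B=0 W=0
Move 4: W@(0,0) -> caps B=0 W=0
Move 5: B@(0,2) -> caps B=0 W=0
Move 6: W@(4,4) -> caps B=0 W=0
Move 7: B@(4,3) -> caps B=0 W=0
Move 8: W@(3,2) -> caps B=0 W=0
Move 9: B@(3,4) -> caps B=1 W=0
Move 10: W@(2,0) -> caps B=1 W=0

Answer: WBB..
.....
W....
.BW.B
..WB.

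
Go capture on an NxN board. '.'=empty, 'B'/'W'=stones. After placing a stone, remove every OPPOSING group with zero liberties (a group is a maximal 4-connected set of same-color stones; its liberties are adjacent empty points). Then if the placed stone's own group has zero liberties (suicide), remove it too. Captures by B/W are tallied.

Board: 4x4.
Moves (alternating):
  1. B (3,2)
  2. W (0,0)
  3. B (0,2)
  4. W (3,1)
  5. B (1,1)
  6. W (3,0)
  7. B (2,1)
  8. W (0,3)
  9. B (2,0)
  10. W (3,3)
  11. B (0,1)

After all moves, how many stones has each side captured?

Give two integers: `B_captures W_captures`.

Move 1: B@(3,2) -> caps B=0 W=0
Move 2: W@(0,0) -> caps B=0 W=0
Move 3: B@(0,2) -> caps B=0 W=0
Move 4: W@(3,1) -> caps B=0 W=0
Move 5: B@(1,1) -> caps B=0 W=0
Move 6: W@(3,0) -> caps B=0 W=0
Move 7: B@(2,1) -> caps B=0 W=0
Move 8: W@(0,3) -> caps B=0 W=0
Move 9: B@(2,0) -> caps B=2 W=0
Move 10: W@(3,3) -> caps B=2 W=0
Move 11: B@(0,1) -> caps B=2 W=0

Answer: 2 0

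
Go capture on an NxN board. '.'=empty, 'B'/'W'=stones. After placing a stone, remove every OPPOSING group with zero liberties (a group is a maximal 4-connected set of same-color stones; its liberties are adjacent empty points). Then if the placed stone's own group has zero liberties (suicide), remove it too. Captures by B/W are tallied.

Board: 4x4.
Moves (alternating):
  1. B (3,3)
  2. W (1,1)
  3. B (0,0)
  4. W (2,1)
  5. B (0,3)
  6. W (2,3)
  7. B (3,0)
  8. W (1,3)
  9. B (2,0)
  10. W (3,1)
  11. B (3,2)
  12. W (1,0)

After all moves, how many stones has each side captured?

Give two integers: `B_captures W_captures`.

Answer: 0 2

Derivation:
Move 1: B@(3,3) -> caps B=0 W=0
Move 2: W@(1,1) -> caps B=0 W=0
Move 3: B@(0,0) -> caps B=0 W=0
Move 4: W@(2,1) -> caps B=0 W=0
Move 5: B@(0,3) -> caps B=0 W=0
Move 6: W@(2,3) -> caps B=0 W=0
Move 7: B@(3,0) -> caps B=0 W=0
Move 8: W@(1,3) -> caps B=0 W=0
Move 9: B@(2,0) -> caps B=0 W=0
Move 10: W@(3,1) -> caps B=0 W=0
Move 11: B@(3,2) -> caps B=0 W=0
Move 12: W@(1,0) -> caps B=0 W=2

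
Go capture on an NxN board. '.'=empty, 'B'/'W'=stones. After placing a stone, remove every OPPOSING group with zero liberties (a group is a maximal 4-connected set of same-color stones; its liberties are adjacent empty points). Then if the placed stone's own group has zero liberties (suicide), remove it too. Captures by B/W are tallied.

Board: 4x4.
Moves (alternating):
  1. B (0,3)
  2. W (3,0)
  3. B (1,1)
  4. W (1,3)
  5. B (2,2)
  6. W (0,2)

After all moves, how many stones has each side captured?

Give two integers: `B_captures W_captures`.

Move 1: B@(0,3) -> caps B=0 W=0
Move 2: W@(3,0) -> caps B=0 W=0
Move 3: B@(1,1) -> caps B=0 W=0
Move 4: W@(1,3) -> caps B=0 W=0
Move 5: B@(2,2) -> caps B=0 W=0
Move 6: W@(0,2) -> caps B=0 W=1

Answer: 0 1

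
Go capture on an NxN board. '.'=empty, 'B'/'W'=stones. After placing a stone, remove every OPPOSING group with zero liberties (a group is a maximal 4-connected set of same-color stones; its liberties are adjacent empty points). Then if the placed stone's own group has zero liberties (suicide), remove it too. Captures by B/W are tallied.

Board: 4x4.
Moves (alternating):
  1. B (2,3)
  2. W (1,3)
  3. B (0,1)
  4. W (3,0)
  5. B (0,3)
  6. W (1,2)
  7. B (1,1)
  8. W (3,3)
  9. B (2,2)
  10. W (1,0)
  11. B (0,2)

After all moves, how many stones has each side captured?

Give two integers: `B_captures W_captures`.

Move 1: B@(2,3) -> caps B=0 W=0
Move 2: W@(1,3) -> caps B=0 W=0
Move 3: B@(0,1) -> caps B=0 W=0
Move 4: W@(3,0) -> caps B=0 W=0
Move 5: B@(0,3) -> caps B=0 W=0
Move 6: W@(1,2) -> caps B=0 W=0
Move 7: B@(1,1) -> caps B=0 W=0
Move 8: W@(3,3) -> caps B=0 W=0
Move 9: B@(2,2) -> caps B=0 W=0
Move 10: W@(1,0) -> caps B=0 W=0
Move 11: B@(0,2) -> caps B=2 W=0

Answer: 2 0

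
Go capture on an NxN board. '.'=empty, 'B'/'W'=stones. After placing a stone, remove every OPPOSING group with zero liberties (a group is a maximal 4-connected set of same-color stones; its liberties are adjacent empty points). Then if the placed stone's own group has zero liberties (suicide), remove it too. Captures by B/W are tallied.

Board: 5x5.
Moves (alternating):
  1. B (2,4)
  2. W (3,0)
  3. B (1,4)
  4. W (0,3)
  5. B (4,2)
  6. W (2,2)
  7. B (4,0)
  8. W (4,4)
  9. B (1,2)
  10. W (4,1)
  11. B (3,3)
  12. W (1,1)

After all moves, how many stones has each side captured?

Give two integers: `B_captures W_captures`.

Answer: 0 1

Derivation:
Move 1: B@(2,4) -> caps B=0 W=0
Move 2: W@(3,0) -> caps B=0 W=0
Move 3: B@(1,4) -> caps B=0 W=0
Move 4: W@(0,3) -> caps B=0 W=0
Move 5: B@(4,2) -> caps B=0 W=0
Move 6: W@(2,2) -> caps B=0 W=0
Move 7: B@(4,0) -> caps B=0 W=0
Move 8: W@(4,4) -> caps B=0 W=0
Move 9: B@(1,2) -> caps B=0 W=0
Move 10: W@(4,1) -> caps B=0 W=1
Move 11: B@(3,3) -> caps B=0 W=1
Move 12: W@(1,1) -> caps B=0 W=1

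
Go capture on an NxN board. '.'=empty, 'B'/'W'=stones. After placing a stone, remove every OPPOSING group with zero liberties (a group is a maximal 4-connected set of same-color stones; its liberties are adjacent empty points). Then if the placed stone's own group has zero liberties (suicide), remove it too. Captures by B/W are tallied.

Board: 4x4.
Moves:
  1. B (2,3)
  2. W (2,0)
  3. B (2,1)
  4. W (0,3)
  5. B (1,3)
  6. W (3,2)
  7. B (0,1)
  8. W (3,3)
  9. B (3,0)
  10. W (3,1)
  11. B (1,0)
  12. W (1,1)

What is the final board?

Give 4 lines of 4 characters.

Answer: .B.W
BW.B
WB.B
.WWW

Derivation:
Move 1: B@(2,3) -> caps B=0 W=0
Move 2: W@(2,0) -> caps B=0 W=0
Move 3: B@(2,1) -> caps B=0 W=0
Move 4: W@(0,3) -> caps B=0 W=0
Move 5: B@(1,3) -> caps B=0 W=0
Move 6: W@(3,2) -> caps B=0 W=0
Move 7: B@(0,1) -> caps B=0 W=0
Move 8: W@(3,3) -> caps B=0 W=0
Move 9: B@(3,0) -> caps B=0 W=0
Move 10: W@(3,1) -> caps B=0 W=1
Move 11: B@(1,0) -> caps B=0 W=1
Move 12: W@(1,1) -> caps B=0 W=1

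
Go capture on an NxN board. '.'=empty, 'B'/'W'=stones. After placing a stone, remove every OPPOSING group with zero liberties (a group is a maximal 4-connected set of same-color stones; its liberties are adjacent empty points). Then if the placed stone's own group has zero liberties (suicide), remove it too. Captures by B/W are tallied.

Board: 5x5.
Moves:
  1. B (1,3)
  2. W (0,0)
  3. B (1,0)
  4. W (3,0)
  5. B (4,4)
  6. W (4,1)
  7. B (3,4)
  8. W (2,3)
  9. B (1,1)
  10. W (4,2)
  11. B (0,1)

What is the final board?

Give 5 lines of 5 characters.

Answer: .B...
BB.B.
...W.
W...B
.WW.B

Derivation:
Move 1: B@(1,3) -> caps B=0 W=0
Move 2: W@(0,0) -> caps B=0 W=0
Move 3: B@(1,0) -> caps B=0 W=0
Move 4: W@(3,0) -> caps B=0 W=0
Move 5: B@(4,4) -> caps B=0 W=0
Move 6: W@(4,1) -> caps B=0 W=0
Move 7: B@(3,4) -> caps B=0 W=0
Move 8: W@(2,3) -> caps B=0 W=0
Move 9: B@(1,1) -> caps B=0 W=0
Move 10: W@(4,2) -> caps B=0 W=0
Move 11: B@(0,1) -> caps B=1 W=0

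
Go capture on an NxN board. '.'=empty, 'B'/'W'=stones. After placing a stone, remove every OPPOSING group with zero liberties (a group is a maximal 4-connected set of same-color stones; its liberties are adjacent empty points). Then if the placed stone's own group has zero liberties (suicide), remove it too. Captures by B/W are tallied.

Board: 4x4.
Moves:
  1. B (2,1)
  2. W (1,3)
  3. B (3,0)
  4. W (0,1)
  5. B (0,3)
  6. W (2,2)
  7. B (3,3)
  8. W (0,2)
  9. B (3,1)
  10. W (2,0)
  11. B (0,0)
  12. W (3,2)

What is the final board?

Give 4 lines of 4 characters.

Move 1: B@(2,1) -> caps B=0 W=0
Move 2: W@(1,3) -> caps B=0 W=0
Move 3: B@(3,0) -> caps B=0 W=0
Move 4: W@(0,1) -> caps B=0 W=0
Move 5: B@(0,3) -> caps B=0 W=0
Move 6: W@(2,2) -> caps B=0 W=0
Move 7: B@(3,3) -> caps B=0 W=0
Move 8: W@(0,2) -> caps B=0 W=1
Move 9: B@(3,1) -> caps B=0 W=1
Move 10: W@(2,0) -> caps B=0 W=1
Move 11: B@(0,0) -> caps B=0 W=1
Move 12: W@(3,2) -> caps B=0 W=1

Answer: BWW.
...W
WBW.
BBWB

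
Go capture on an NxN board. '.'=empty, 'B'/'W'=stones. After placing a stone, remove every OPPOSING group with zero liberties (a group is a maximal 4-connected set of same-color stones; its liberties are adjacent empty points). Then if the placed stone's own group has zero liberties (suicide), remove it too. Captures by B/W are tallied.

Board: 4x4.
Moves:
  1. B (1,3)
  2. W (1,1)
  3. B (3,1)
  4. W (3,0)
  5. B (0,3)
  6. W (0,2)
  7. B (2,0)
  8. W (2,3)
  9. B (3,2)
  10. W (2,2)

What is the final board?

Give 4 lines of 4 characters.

Answer: ..WB
.W.B
B.WW
.BB.

Derivation:
Move 1: B@(1,3) -> caps B=0 W=0
Move 2: W@(1,1) -> caps B=0 W=0
Move 3: B@(3,1) -> caps B=0 W=0
Move 4: W@(3,0) -> caps B=0 W=0
Move 5: B@(0,3) -> caps B=0 W=0
Move 6: W@(0,2) -> caps B=0 W=0
Move 7: B@(2,0) -> caps B=1 W=0
Move 8: W@(2,3) -> caps B=1 W=0
Move 9: B@(3,2) -> caps B=1 W=0
Move 10: W@(2,2) -> caps B=1 W=0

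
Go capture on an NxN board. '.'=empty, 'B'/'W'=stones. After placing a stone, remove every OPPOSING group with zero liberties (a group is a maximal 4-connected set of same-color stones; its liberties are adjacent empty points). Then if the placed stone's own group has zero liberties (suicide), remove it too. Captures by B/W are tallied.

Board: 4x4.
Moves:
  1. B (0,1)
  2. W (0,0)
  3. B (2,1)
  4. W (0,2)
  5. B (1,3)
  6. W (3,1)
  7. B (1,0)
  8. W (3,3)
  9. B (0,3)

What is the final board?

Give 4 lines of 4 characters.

Answer: .BWB
B..B
.B..
.W.W

Derivation:
Move 1: B@(0,1) -> caps B=0 W=0
Move 2: W@(0,0) -> caps B=0 W=0
Move 3: B@(2,1) -> caps B=0 W=0
Move 4: W@(0,2) -> caps B=0 W=0
Move 5: B@(1,3) -> caps B=0 W=0
Move 6: W@(3,1) -> caps B=0 W=0
Move 7: B@(1,0) -> caps B=1 W=0
Move 8: W@(3,3) -> caps B=1 W=0
Move 9: B@(0,3) -> caps B=1 W=0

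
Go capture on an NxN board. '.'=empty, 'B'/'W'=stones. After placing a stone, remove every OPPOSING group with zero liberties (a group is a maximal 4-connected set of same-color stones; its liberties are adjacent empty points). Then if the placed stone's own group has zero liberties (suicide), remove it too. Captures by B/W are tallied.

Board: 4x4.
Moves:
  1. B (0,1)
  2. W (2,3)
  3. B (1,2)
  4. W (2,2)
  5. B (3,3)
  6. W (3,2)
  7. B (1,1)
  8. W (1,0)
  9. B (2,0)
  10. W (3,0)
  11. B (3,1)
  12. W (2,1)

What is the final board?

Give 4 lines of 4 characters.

Move 1: B@(0,1) -> caps B=0 W=0
Move 2: W@(2,3) -> caps B=0 W=0
Move 3: B@(1,2) -> caps B=0 W=0
Move 4: W@(2,2) -> caps B=0 W=0
Move 5: B@(3,3) -> caps B=0 W=0
Move 6: W@(3,2) -> caps B=0 W=1
Move 7: B@(1,1) -> caps B=0 W=1
Move 8: W@(1,0) -> caps B=0 W=1
Move 9: B@(2,0) -> caps B=0 W=1
Move 10: W@(3,0) -> caps B=0 W=1
Move 11: B@(3,1) -> caps B=1 W=1
Move 12: W@(2,1) -> caps B=1 W=1

Answer: .B..
WBB.
BWWW
.BW.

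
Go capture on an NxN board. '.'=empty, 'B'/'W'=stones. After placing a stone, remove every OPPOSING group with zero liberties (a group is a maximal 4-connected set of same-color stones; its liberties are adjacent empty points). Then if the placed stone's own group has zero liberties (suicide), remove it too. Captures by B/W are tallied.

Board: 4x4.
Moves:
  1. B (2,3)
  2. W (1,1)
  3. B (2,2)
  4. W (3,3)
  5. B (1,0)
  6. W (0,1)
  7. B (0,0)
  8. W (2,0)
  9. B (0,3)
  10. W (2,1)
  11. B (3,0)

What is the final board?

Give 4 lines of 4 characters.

Move 1: B@(2,3) -> caps B=0 W=0
Move 2: W@(1,1) -> caps B=0 W=0
Move 3: B@(2,2) -> caps B=0 W=0
Move 4: W@(3,3) -> caps B=0 W=0
Move 5: B@(1,0) -> caps B=0 W=0
Move 6: W@(0,1) -> caps B=0 W=0
Move 7: B@(0,0) -> caps B=0 W=0
Move 8: W@(2,0) -> caps B=0 W=2
Move 9: B@(0,3) -> caps B=0 W=2
Move 10: W@(2,1) -> caps B=0 W=2
Move 11: B@(3,0) -> caps B=0 W=2

Answer: .W.B
.W..
WWBB
B..W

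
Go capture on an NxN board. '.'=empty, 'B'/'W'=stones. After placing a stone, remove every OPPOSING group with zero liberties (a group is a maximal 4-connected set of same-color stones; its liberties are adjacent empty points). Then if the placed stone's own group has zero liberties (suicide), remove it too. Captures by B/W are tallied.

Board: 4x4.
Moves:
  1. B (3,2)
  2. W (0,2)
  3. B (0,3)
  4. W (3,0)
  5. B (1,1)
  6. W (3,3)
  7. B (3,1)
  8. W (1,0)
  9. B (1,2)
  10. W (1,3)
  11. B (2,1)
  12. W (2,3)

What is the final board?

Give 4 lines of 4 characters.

Move 1: B@(3,2) -> caps B=0 W=0
Move 2: W@(0,2) -> caps B=0 W=0
Move 3: B@(0,3) -> caps B=0 W=0
Move 4: W@(3,0) -> caps B=0 W=0
Move 5: B@(1,1) -> caps B=0 W=0
Move 6: W@(3,3) -> caps B=0 W=0
Move 7: B@(3,1) -> caps B=0 W=0
Move 8: W@(1,0) -> caps B=0 W=0
Move 9: B@(1,2) -> caps B=0 W=0
Move 10: W@(1,3) -> caps B=0 W=1
Move 11: B@(2,1) -> caps B=0 W=1
Move 12: W@(2,3) -> caps B=0 W=1

Answer: ..W.
WBBW
.B.W
WBBW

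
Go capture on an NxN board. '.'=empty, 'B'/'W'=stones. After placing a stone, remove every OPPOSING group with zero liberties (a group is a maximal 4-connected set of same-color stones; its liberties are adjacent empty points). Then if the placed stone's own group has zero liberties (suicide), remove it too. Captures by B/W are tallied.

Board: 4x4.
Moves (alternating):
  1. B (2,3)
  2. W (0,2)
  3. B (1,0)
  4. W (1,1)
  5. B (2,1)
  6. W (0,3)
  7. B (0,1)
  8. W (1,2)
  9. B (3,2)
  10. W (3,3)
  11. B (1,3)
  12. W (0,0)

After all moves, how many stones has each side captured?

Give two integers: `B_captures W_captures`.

Answer: 0 1

Derivation:
Move 1: B@(2,3) -> caps B=0 W=0
Move 2: W@(0,2) -> caps B=0 W=0
Move 3: B@(1,0) -> caps B=0 W=0
Move 4: W@(1,1) -> caps B=0 W=0
Move 5: B@(2,1) -> caps B=0 W=0
Move 6: W@(0,3) -> caps B=0 W=0
Move 7: B@(0,1) -> caps B=0 W=0
Move 8: W@(1,2) -> caps B=0 W=0
Move 9: B@(3,2) -> caps B=0 W=0
Move 10: W@(3,3) -> caps B=0 W=0
Move 11: B@(1,3) -> caps B=0 W=0
Move 12: W@(0,0) -> caps B=0 W=1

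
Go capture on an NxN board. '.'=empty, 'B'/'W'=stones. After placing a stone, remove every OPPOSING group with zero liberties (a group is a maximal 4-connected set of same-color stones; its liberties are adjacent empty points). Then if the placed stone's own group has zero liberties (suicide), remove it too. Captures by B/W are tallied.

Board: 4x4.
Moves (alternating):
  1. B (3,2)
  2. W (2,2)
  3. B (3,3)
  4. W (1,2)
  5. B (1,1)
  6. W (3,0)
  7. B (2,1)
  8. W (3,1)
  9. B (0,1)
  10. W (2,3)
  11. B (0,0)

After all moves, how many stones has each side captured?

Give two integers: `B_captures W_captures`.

Move 1: B@(3,2) -> caps B=0 W=0
Move 2: W@(2,2) -> caps B=0 W=0
Move 3: B@(3,3) -> caps B=0 W=0
Move 4: W@(1,2) -> caps B=0 W=0
Move 5: B@(1,1) -> caps B=0 W=0
Move 6: W@(3,0) -> caps B=0 W=0
Move 7: B@(2,1) -> caps B=0 W=0
Move 8: W@(3,1) -> caps B=0 W=0
Move 9: B@(0,1) -> caps B=0 W=0
Move 10: W@(2,3) -> caps B=0 W=2
Move 11: B@(0,0) -> caps B=0 W=2

Answer: 0 2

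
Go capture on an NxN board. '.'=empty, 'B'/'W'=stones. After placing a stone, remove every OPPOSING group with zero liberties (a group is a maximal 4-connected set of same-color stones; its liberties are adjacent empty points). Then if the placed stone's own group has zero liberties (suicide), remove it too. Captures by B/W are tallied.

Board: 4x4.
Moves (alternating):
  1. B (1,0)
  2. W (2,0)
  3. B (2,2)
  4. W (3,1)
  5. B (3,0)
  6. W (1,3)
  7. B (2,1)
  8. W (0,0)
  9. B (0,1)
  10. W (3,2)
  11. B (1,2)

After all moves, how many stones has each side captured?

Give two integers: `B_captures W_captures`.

Answer: 1 0

Derivation:
Move 1: B@(1,0) -> caps B=0 W=0
Move 2: W@(2,0) -> caps B=0 W=0
Move 3: B@(2,2) -> caps B=0 W=0
Move 4: W@(3,1) -> caps B=0 W=0
Move 5: B@(3,0) -> caps B=0 W=0
Move 6: W@(1,3) -> caps B=0 W=0
Move 7: B@(2,1) -> caps B=0 W=0
Move 8: W@(0,0) -> caps B=0 W=0
Move 9: B@(0,1) -> caps B=1 W=0
Move 10: W@(3,2) -> caps B=1 W=0
Move 11: B@(1,2) -> caps B=1 W=0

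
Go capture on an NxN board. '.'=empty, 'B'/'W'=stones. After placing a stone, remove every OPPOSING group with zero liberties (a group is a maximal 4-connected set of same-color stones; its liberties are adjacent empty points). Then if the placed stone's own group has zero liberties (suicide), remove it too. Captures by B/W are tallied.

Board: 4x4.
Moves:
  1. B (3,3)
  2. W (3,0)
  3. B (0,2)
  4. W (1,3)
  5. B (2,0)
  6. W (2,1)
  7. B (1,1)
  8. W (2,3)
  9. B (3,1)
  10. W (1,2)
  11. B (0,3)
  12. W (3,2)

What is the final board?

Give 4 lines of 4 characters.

Move 1: B@(3,3) -> caps B=0 W=0
Move 2: W@(3,0) -> caps B=0 W=0
Move 3: B@(0,2) -> caps B=0 W=0
Move 4: W@(1,3) -> caps B=0 W=0
Move 5: B@(2,0) -> caps B=0 W=0
Move 6: W@(2,1) -> caps B=0 W=0
Move 7: B@(1,1) -> caps B=0 W=0
Move 8: W@(2,3) -> caps B=0 W=0
Move 9: B@(3,1) -> caps B=1 W=0
Move 10: W@(1,2) -> caps B=1 W=0
Move 11: B@(0,3) -> caps B=1 W=0
Move 12: W@(3,2) -> caps B=1 W=1

Answer: ..BB
.BWW
BW.W
.BW.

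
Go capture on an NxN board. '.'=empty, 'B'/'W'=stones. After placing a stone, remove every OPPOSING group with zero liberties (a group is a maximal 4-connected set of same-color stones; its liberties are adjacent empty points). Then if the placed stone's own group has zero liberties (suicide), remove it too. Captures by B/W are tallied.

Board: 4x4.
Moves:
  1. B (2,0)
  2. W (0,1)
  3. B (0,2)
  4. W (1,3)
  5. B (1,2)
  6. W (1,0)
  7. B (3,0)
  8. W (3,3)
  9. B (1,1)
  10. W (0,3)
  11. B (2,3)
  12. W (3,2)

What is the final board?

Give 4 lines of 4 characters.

Answer: .WB.
WBB.
B..B
B.WW

Derivation:
Move 1: B@(2,0) -> caps B=0 W=0
Move 2: W@(0,1) -> caps B=0 W=0
Move 3: B@(0,2) -> caps B=0 W=0
Move 4: W@(1,3) -> caps B=0 W=0
Move 5: B@(1,2) -> caps B=0 W=0
Move 6: W@(1,0) -> caps B=0 W=0
Move 7: B@(3,0) -> caps B=0 W=0
Move 8: W@(3,3) -> caps B=0 W=0
Move 9: B@(1,1) -> caps B=0 W=0
Move 10: W@(0,3) -> caps B=0 W=0
Move 11: B@(2,3) -> caps B=2 W=0
Move 12: W@(3,2) -> caps B=2 W=0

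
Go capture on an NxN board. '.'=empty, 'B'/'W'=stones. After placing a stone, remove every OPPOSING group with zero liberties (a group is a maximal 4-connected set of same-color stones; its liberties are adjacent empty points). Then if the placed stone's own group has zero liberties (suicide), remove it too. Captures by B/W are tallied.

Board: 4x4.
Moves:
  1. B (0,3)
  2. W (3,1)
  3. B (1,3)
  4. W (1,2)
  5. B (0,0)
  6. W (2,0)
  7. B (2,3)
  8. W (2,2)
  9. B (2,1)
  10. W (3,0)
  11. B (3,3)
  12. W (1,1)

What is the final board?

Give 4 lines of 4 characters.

Answer: B..B
.WWB
W.WB
WW.B

Derivation:
Move 1: B@(0,3) -> caps B=0 W=0
Move 2: W@(3,1) -> caps B=0 W=0
Move 3: B@(1,3) -> caps B=0 W=0
Move 4: W@(1,2) -> caps B=0 W=0
Move 5: B@(0,0) -> caps B=0 W=0
Move 6: W@(2,0) -> caps B=0 W=0
Move 7: B@(2,3) -> caps B=0 W=0
Move 8: W@(2,2) -> caps B=0 W=0
Move 9: B@(2,1) -> caps B=0 W=0
Move 10: W@(3,0) -> caps B=0 W=0
Move 11: B@(3,3) -> caps B=0 W=0
Move 12: W@(1,1) -> caps B=0 W=1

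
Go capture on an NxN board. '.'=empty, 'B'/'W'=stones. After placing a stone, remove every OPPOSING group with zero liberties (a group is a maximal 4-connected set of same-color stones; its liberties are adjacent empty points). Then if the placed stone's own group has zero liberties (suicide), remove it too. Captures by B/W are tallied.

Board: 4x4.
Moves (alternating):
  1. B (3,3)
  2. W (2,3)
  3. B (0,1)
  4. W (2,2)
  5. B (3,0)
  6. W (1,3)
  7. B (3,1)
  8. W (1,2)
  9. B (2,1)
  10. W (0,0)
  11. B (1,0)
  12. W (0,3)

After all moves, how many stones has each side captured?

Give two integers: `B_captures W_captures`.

Answer: 1 0

Derivation:
Move 1: B@(3,3) -> caps B=0 W=0
Move 2: W@(2,3) -> caps B=0 W=0
Move 3: B@(0,1) -> caps B=0 W=0
Move 4: W@(2,2) -> caps B=0 W=0
Move 5: B@(3,0) -> caps B=0 W=0
Move 6: W@(1,3) -> caps B=0 W=0
Move 7: B@(3,1) -> caps B=0 W=0
Move 8: W@(1,2) -> caps B=0 W=0
Move 9: B@(2,1) -> caps B=0 W=0
Move 10: W@(0,0) -> caps B=0 W=0
Move 11: B@(1,0) -> caps B=1 W=0
Move 12: W@(0,3) -> caps B=1 W=0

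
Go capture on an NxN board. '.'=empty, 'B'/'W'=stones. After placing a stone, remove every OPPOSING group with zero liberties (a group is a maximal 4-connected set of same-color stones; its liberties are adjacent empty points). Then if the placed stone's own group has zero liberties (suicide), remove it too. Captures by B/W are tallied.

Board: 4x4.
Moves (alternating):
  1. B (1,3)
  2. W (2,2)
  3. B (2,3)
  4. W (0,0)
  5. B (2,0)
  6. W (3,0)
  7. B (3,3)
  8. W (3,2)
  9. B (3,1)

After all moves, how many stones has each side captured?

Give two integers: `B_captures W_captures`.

Answer: 1 0

Derivation:
Move 1: B@(1,3) -> caps B=0 W=0
Move 2: W@(2,2) -> caps B=0 W=0
Move 3: B@(2,3) -> caps B=0 W=0
Move 4: W@(0,0) -> caps B=0 W=0
Move 5: B@(2,0) -> caps B=0 W=0
Move 6: W@(3,0) -> caps B=0 W=0
Move 7: B@(3,3) -> caps B=0 W=0
Move 8: W@(3,2) -> caps B=0 W=0
Move 9: B@(3,1) -> caps B=1 W=0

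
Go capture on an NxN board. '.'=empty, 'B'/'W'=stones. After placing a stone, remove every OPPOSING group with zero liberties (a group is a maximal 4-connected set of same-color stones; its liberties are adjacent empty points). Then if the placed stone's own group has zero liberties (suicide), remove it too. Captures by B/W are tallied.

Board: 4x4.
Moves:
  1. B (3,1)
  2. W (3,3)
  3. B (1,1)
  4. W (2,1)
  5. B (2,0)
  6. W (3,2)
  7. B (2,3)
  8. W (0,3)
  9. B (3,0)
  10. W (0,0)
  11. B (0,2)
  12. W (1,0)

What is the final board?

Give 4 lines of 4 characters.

Move 1: B@(3,1) -> caps B=0 W=0
Move 2: W@(3,3) -> caps B=0 W=0
Move 3: B@(1,1) -> caps B=0 W=0
Move 4: W@(2,1) -> caps B=0 W=0
Move 5: B@(2,0) -> caps B=0 W=0
Move 6: W@(3,2) -> caps B=0 W=0
Move 7: B@(2,3) -> caps B=0 W=0
Move 8: W@(0,3) -> caps B=0 W=0
Move 9: B@(3,0) -> caps B=0 W=0
Move 10: W@(0,0) -> caps B=0 W=0
Move 11: B@(0,2) -> caps B=0 W=0
Move 12: W@(1,0) -> caps B=0 W=3

Answer: W.BW
WB..
.W.B
..WW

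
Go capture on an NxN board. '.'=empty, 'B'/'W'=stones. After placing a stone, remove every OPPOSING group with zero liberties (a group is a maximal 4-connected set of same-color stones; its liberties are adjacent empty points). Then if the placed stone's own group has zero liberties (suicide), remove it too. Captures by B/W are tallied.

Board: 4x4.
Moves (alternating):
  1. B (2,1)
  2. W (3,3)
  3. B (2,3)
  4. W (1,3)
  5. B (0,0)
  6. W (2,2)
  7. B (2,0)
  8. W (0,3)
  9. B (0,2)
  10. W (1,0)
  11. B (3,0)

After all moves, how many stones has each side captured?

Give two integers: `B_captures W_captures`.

Answer: 0 1

Derivation:
Move 1: B@(2,1) -> caps B=0 W=0
Move 2: W@(3,3) -> caps B=0 W=0
Move 3: B@(2,3) -> caps B=0 W=0
Move 4: W@(1,3) -> caps B=0 W=0
Move 5: B@(0,0) -> caps B=0 W=0
Move 6: W@(2,2) -> caps B=0 W=1
Move 7: B@(2,0) -> caps B=0 W=1
Move 8: W@(0,3) -> caps B=0 W=1
Move 9: B@(0,2) -> caps B=0 W=1
Move 10: W@(1,0) -> caps B=0 W=1
Move 11: B@(3,0) -> caps B=0 W=1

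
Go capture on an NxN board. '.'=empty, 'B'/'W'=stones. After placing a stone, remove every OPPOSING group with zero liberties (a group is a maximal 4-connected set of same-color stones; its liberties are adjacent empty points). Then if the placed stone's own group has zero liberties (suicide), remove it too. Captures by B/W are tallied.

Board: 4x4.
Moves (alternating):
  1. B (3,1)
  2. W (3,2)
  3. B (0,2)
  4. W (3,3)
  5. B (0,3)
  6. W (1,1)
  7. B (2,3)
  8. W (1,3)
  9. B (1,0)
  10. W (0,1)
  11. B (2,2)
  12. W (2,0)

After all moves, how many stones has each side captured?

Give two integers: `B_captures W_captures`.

Move 1: B@(3,1) -> caps B=0 W=0
Move 2: W@(3,2) -> caps B=0 W=0
Move 3: B@(0,2) -> caps B=0 W=0
Move 4: W@(3,3) -> caps B=0 W=0
Move 5: B@(0,3) -> caps B=0 W=0
Move 6: W@(1,1) -> caps B=0 W=0
Move 7: B@(2,3) -> caps B=0 W=0
Move 8: W@(1,3) -> caps B=0 W=0
Move 9: B@(1,0) -> caps B=0 W=0
Move 10: W@(0,1) -> caps B=0 W=0
Move 11: B@(2,2) -> caps B=2 W=0
Move 12: W@(2,0) -> caps B=2 W=0

Answer: 2 0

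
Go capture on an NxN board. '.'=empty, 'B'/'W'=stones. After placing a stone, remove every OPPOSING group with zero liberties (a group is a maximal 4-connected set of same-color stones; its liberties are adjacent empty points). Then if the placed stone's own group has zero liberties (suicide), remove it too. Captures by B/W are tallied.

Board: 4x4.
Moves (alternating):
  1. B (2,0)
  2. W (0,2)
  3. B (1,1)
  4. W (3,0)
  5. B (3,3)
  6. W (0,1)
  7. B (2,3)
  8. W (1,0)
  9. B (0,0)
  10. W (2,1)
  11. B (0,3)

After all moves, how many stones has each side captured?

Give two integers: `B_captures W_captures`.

Move 1: B@(2,0) -> caps B=0 W=0
Move 2: W@(0,2) -> caps B=0 W=0
Move 3: B@(1,1) -> caps B=0 W=0
Move 4: W@(3,0) -> caps B=0 W=0
Move 5: B@(3,3) -> caps B=0 W=0
Move 6: W@(0,1) -> caps B=0 W=0
Move 7: B@(2,3) -> caps B=0 W=0
Move 8: W@(1,0) -> caps B=0 W=0
Move 9: B@(0,0) -> caps B=1 W=0
Move 10: W@(2,1) -> caps B=1 W=0
Move 11: B@(0,3) -> caps B=1 W=0

Answer: 1 0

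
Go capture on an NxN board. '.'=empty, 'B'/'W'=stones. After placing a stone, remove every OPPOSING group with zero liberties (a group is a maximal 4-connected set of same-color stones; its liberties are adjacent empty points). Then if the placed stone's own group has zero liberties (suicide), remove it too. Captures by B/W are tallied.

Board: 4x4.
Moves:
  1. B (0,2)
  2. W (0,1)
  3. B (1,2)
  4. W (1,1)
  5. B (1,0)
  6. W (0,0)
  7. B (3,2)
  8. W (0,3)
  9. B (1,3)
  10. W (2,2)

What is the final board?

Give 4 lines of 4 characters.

Answer: WWB.
BWBB
..W.
..B.

Derivation:
Move 1: B@(0,2) -> caps B=0 W=0
Move 2: W@(0,1) -> caps B=0 W=0
Move 3: B@(1,2) -> caps B=0 W=0
Move 4: W@(1,1) -> caps B=0 W=0
Move 5: B@(1,0) -> caps B=0 W=0
Move 6: W@(0,0) -> caps B=0 W=0
Move 7: B@(3,2) -> caps B=0 W=0
Move 8: W@(0,3) -> caps B=0 W=0
Move 9: B@(1,3) -> caps B=1 W=0
Move 10: W@(2,2) -> caps B=1 W=0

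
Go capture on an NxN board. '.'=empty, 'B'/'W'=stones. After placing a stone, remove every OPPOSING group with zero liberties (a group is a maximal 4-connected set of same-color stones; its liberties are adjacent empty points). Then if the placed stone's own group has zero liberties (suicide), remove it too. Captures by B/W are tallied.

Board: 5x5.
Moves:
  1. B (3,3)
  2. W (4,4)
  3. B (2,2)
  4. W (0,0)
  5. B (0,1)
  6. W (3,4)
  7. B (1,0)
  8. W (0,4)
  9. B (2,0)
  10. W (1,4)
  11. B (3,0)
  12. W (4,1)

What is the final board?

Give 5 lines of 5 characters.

Answer: .B..W
B...W
B.B..
B..BW
.W..W

Derivation:
Move 1: B@(3,3) -> caps B=0 W=0
Move 2: W@(4,4) -> caps B=0 W=0
Move 3: B@(2,2) -> caps B=0 W=0
Move 4: W@(0,0) -> caps B=0 W=0
Move 5: B@(0,1) -> caps B=0 W=0
Move 6: W@(3,4) -> caps B=0 W=0
Move 7: B@(1,0) -> caps B=1 W=0
Move 8: W@(0,4) -> caps B=1 W=0
Move 9: B@(2,0) -> caps B=1 W=0
Move 10: W@(1,4) -> caps B=1 W=0
Move 11: B@(3,0) -> caps B=1 W=0
Move 12: W@(4,1) -> caps B=1 W=0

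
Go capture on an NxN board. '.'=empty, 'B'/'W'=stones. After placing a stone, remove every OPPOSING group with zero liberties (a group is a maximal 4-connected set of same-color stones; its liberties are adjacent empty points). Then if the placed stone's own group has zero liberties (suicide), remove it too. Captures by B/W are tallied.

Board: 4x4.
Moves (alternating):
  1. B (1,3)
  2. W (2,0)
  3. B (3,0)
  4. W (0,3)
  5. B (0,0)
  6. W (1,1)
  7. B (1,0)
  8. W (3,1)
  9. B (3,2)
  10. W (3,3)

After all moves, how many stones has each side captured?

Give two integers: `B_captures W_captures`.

Move 1: B@(1,3) -> caps B=0 W=0
Move 2: W@(2,0) -> caps B=0 W=0
Move 3: B@(3,0) -> caps B=0 W=0
Move 4: W@(0,3) -> caps B=0 W=0
Move 5: B@(0,0) -> caps B=0 W=0
Move 6: W@(1,1) -> caps B=0 W=0
Move 7: B@(1,0) -> caps B=0 W=0
Move 8: W@(3,1) -> caps B=0 W=1
Move 9: B@(3,2) -> caps B=0 W=1
Move 10: W@(3,3) -> caps B=0 W=1

Answer: 0 1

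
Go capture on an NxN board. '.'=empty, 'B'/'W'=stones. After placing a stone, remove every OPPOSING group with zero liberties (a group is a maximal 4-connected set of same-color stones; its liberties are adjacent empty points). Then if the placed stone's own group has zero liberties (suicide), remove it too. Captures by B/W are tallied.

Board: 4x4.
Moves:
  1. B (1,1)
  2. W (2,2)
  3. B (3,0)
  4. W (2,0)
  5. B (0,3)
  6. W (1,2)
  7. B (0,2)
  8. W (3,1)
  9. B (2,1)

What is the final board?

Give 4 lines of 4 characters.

Answer: ..BB
.BW.
WBW.
.W..

Derivation:
Move 1: B@(1,1) -> caps B=0 W=0
Move 2: W@(2,2) -> caps B=0 W=0
Move 3: B@(3,0) -> caps B=0 W=0
Move 4: W@(2,0) -> caps B=0 W=0
Move 5: B@(0,3) -> caps B=0 W=0
Move 6: W@(1,2) -> caps B=0 W=0
Move 7: B@(0,2) -> caps B=0 W=0
Move 8: W@(3,1) -> caps B=0 W=1
Move 9: B@(2,1) -> caps B=0 W=1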